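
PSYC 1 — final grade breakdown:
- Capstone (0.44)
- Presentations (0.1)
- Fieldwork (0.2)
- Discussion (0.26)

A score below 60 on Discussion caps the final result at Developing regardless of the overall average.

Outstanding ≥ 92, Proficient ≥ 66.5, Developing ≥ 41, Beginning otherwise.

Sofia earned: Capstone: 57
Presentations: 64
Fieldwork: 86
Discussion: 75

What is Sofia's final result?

Discussion score 75 ≥ 60: minimum met.
Weighted total:
  Capstone 57 × 0.44 = 25.08
  Presentations 64 × 0.1 = 6.4
  Fieldwork 86 × 0.2 = 17.2
  Discussion 75 × 0.26 = 19.5
Sum = 68.18
68.18 is ≥ 66.5 and < 92 → Proficient

Proficient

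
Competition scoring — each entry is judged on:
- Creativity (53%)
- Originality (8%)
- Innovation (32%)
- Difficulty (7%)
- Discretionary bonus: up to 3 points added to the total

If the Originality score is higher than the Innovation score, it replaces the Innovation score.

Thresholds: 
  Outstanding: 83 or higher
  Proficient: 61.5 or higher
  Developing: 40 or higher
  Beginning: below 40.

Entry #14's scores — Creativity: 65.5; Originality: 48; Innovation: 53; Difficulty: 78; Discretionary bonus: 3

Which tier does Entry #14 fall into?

Originality (48) ≤ Innovation (53), so Innovation stays at 53.
Weighted total:
  Creativity 65.5 × 0.53 = 34.715
  Originality 48 × 0.08 = 3.84
  Innovation 53 × 0.32 = 16.96
  Difficulty 78 × 0.07 = 5.46
Sum = 60.975
Discretionary bonus: 60.975 + 3 = 63.975
63.975 is ≥ 61.5 and < 83 → Proficient

Proficient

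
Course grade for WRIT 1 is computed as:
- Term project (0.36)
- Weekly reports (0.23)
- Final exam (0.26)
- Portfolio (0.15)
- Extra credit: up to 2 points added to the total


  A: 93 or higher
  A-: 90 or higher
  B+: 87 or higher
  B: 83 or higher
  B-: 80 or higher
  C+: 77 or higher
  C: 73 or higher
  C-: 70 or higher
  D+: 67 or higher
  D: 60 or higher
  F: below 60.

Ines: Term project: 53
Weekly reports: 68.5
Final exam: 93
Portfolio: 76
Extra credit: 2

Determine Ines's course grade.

C-

Weighted total:
  Term project 53 × 0.36 = 19.08
  Weekly reports 68.5 × 0.23 = 15.755
  Final exam 93 × 0.26 = 24.18
  Portfolio 76 × 0.15 = 11.4
Sum = 70.415
Extra credit: 70.415 + 2 = 72.415
72.415 is ≥ 70 and < 73 → C-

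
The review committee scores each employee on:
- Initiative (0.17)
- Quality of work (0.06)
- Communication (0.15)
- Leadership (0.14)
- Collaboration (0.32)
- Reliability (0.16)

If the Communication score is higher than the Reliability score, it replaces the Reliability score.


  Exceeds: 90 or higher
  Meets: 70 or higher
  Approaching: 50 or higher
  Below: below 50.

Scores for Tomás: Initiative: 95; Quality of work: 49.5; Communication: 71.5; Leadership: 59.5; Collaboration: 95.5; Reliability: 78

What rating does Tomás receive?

Meets

Communication (71.5) ≤ Reliability (78), so Reliability stays at 78.
Weighted total:
  Initiative 95 × 0.17 = 16.15
  Quality of work 49.5 × 0.06 = 2.97
  Communication 71.5 × 0.15 = 10.725
  Leadership 59.5 × 0.14 = 8.33
  Collaboration 95.5 × 0.32 = 30.56
  Reliability 78 × 0.16 = 12.48
Sum = 81.215
81.215 is ≥ 70 and < 90 → Meets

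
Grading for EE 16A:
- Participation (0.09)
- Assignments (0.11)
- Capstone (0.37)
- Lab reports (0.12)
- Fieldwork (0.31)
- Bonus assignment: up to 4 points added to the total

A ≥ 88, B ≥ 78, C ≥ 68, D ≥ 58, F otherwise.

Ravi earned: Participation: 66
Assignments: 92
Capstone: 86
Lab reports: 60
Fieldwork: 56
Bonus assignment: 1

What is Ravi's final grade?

C

Weighted total:
  Participation 66 × 0.09 = 5.94
  Assignments 92 × 0.11 = 10.12
  Capstone 86 × 0.37 = 31.82
  Lab reports 60 × 0.12 = 7.2
  Fieldwork 56 × 0.31 = 17.36
Sum = 72.44
Bonus assignment: 72.44 + 1 = 73.44
73.44 is ≥ 68 and < 78 → C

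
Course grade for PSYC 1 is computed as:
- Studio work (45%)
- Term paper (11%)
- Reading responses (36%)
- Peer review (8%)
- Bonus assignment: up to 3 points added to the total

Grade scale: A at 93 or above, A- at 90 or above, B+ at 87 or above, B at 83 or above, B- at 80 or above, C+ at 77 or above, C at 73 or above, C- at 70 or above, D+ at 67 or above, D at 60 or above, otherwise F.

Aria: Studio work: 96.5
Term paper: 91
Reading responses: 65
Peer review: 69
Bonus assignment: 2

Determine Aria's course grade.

B

Weighted total:
  Studio work 96.5 × 0.45 = 43.425
  Term paper 91 × 0.11 = 10.01
  Reading responses 65 × 0.36 = 23.4
  Peer review 69 × 0.08 = 5.52
Sum = 82.355
Bonus assignment: 82.355 + 2 = 84.355
84.355 is ≥ 83 and < 87 → B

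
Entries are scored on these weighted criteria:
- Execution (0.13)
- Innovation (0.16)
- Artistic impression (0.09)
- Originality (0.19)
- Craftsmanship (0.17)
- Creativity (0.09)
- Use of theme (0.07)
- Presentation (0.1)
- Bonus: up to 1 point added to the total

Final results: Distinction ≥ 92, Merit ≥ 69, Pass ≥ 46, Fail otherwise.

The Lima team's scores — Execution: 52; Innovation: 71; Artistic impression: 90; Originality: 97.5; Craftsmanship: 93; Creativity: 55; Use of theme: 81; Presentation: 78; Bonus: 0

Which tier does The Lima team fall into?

Merit

Weighted total:
  Execution 52 × 0.13 = 6.76
  Innovation 71 × 0.16 = 11.36
  Artistic impression 90 × 0.09 = 8.1
  Originality 97.5 × 0.19 = 18.525
  Craftsmanship 93 × 0.17 = 15.81
  Creativity 55 × 0.09 = 4.95
  Use of theme 81 × 0.07 = 5.67
  Presentation 78 × 0.1 = 7.8
Sum = 78.975
Bonus: 78.975 + 0 = 78.975
78.975 is ≥ 69 and < 92 → Merit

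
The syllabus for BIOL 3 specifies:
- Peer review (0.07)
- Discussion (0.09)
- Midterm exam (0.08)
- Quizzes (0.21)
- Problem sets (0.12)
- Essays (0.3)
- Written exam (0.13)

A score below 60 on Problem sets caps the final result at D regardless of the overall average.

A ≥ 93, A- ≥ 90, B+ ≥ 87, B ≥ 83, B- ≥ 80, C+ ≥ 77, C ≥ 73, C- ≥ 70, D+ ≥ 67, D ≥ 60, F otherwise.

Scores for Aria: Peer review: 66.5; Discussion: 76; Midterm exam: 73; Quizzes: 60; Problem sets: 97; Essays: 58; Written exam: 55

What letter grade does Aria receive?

D

Problem sets score 97 ≥ 60: minimum met.
Weighted total:
  Peer review 66.5 × 0.07 = 4.655
  Discussion 76 × 0.09 = 6.84
  Midterm exam 73 × 0.08 = 5.84
  Quizzes 60 × 0.21 = 12.6
  Problem sets 97 × 0.12 = 11.64
  Essays 58 × 0.3 = 17.4
  Written exam 55 × 0.13 = 7.15
Sum = 66.125
66.125 is ≥ 60 and < 67 → D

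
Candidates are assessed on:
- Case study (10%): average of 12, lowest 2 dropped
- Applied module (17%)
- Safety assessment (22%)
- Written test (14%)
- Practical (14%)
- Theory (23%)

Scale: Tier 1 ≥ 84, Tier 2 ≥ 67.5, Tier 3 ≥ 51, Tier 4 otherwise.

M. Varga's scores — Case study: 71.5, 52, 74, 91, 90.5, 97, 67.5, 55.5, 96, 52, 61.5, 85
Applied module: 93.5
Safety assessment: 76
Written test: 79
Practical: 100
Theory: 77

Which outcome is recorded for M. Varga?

Tier 2

Case study: drop 52, 52 → average of remaining 10 = 789.5/10 = 78.95
Weighted total:
  Case study 78.95 × 0.1 = 7.895
  Applied module 93.5 × 0.17 = 15.895
  Safety assessment 76 × 0.22 = 16.72
  Written test 79 × 0.14 = 11.06
  Practical 100 × 0.14 = 14
  Theory 77 × 0.23 = 17.71
Sum = 83.28
83.28 is ≥ 67.5 and < 84 → Tier 2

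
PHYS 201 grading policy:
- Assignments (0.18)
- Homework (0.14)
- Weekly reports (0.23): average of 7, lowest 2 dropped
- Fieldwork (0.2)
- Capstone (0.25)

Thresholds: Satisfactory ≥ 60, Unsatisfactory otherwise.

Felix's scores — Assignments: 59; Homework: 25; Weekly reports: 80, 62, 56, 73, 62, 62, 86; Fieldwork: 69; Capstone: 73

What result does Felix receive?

Weekly reports: drop 56, 62 → average of remaining 5 = 363/5 = 72.6
Weighted total:
  Assignments 59 × 0.18 = 10.62
  Homework 25 × 0.14 = 3.5
  Weekly reports 72.6 × 0.23 = 16.698
  Fieldwork 69 × 0.2 = 13.8
  Capstone 73 × 0.25 = 18.25
Sum = 62.868
62.868 ≥ 60 → Satisfactory

Satisfactory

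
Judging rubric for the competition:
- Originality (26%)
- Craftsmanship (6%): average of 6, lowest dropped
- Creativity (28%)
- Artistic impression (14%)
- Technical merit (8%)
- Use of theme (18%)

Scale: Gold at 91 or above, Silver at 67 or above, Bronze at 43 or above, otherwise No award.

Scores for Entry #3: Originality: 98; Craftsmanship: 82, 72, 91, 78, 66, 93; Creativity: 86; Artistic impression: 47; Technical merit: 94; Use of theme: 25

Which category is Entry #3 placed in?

Silver

Craftsmanship: drop 66 → average of remaining 5 = 416/5 = 83.2
Weighted total:
  Originality 98 × 0.26 = 25.48
  Craftsmanship 83.2 × 0.06 = 4.992
  Creativity 86 × 0.28 = 24.08
  Artistic impression 47 × 0.14 = 6.58
  Technical merit 94 × 0.08 = 7.52
  Use of theme 25 × 0.18 = 4.5
Sum = 73.152
73.152 is ≥ 67 and < 91 → Silver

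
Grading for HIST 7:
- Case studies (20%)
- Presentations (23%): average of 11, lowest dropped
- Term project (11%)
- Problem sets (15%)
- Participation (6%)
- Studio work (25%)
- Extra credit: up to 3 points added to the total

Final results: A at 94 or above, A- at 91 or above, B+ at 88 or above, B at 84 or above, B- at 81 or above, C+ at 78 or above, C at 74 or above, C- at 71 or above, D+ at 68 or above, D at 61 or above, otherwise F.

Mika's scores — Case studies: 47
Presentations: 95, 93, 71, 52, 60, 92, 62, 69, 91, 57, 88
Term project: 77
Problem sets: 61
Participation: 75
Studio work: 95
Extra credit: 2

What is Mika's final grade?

Presentations: drop 52 → average of remaining 10 = 778/10 = 77.8
Weighted total:
  Case studies 47 × 0.2 = 9.4
  Presentations 77.8 × 0.23 = 17.894
  Term project 77 × 0.11 = 8.47
  Problem sets 61 × 0.15 = 9.15
  Participation 75 × 0.06 = 4.5
  Studio work 95 × 0.25 = 23.75
Sum = 73.164
Extra credit: 73.164 + 2 = 75.164
75.164 is ≥ 74 and < 78 → C

C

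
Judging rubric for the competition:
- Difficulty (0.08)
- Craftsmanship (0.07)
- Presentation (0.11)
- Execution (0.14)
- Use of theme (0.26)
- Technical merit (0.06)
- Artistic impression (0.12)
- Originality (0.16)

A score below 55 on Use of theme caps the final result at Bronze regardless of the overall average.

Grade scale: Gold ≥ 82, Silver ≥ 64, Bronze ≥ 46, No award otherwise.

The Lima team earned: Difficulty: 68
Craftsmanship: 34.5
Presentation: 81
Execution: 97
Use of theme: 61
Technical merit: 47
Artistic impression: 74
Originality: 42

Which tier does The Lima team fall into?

Silver

Use of theme score 61 ≥ 55: minimum met.
Weighted total:
  Difficulty 68 × 0.08 = 5.44
  Craftsmanship 34.5 × 0.07 = 2.415
  Presentation 81 × 0.11 = 8.91
  Execution 97 × 0.14 = 13.58
  Use of theme 61 × 0.26 = 15.86
  Technical merit 47 × 0.06 = 2.82
  Artistic impression 74 × 0.12 = 8.88
  Originality 42 × 0.16 = 6.72
Sum = 64.625
64.625 is ≥ 64 and < 82 → Silver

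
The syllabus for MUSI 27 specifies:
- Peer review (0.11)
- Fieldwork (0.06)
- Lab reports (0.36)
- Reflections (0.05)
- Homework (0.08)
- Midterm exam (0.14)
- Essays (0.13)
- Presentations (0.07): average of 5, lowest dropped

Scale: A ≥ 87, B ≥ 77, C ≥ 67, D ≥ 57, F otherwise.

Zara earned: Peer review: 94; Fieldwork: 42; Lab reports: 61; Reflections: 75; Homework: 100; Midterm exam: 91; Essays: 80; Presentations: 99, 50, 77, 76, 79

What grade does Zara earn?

Presentations: drop 50 → average of remaining 4 = 331/4 = 82.75
Weighted total:
  Peer review 94 × 0.11 = 10.34
  Fieldwork 42 × 0.06 = 2.52
  Lab reports 61 × 0.36 = 21.96
  Reflections 75 × 0.05 = 3.75
  Homework 100 × 0.08 = 8
  Midterm exam 91 × 0.14 = 12.74
  Essays 80 × 0.13 = 10.4
  Presentations 82.75 × 0.07 = 5.7925
Sum = 75.5025
75.5025 is ≥ 67 and < 77 → C

C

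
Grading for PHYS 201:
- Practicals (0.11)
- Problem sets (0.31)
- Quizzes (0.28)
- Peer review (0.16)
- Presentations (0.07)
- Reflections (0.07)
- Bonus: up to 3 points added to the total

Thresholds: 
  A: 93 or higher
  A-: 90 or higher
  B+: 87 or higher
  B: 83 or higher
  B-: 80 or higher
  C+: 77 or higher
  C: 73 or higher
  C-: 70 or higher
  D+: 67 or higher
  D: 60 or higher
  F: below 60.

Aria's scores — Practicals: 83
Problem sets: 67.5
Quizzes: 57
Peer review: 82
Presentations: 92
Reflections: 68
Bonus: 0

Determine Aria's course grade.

Weighted total:
  Practicals 83 × 0.11 = 9.13
  Problem sets 67.5 × 0.31 = 20.925
  Quizzes 57 × 0.28 = 15.96
  Peer review 82 × 0.16 = 13.12
  Presentations 92 × 0.07 = 6.44
  Reflections 68 × 0.07 = 4.76
Sum = 70.335
Bonus: 70.335 + 0 = 70.335
70.335 is ≥ 70 and < 73 → C-

C-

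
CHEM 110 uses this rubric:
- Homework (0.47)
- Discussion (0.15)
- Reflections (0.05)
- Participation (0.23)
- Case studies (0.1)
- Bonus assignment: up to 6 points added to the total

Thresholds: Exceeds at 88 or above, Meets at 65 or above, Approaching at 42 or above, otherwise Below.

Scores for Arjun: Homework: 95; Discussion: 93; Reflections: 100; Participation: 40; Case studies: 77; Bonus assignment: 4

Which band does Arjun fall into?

Weighted total:
  Homework 95 × 0.47 = 44.65
  Discussion 93 × 0.15 = 13.95
  Reflections 100 × 0.05 = 5
  Participation 40 × 0.23 = 9.2
  Case studies 77 × 0.1 = 7.7
Sum = 80.5
Bonus assignment: 80.5 + 4 = 84.5
84.5 is ≥ 65 and < 88 → Meets

Meets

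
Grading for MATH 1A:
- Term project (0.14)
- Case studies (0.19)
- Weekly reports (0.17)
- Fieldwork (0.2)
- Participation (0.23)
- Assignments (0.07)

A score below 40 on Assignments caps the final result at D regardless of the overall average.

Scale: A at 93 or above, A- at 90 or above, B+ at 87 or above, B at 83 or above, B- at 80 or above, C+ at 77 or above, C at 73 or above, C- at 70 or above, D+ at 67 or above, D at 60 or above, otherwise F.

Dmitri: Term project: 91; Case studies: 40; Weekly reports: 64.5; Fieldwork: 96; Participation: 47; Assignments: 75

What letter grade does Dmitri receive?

D

Assignments score 75 ≥ 40: minimum met.
Weighted total:
  Term project 91 × 0.14 = 12.74
  Case studies 40 × 0.19 = 7.6
  Weekly reports 64.5 × 0.17 = 10.965
  Fieldwork 96 × 0.2 = 19.2
  Participation 47 × 0.23 = 10.81
  Assignments 75 × 0.07 = 5.25
Sum = 66.565
66.565 is ≥ 60 and < 67 → D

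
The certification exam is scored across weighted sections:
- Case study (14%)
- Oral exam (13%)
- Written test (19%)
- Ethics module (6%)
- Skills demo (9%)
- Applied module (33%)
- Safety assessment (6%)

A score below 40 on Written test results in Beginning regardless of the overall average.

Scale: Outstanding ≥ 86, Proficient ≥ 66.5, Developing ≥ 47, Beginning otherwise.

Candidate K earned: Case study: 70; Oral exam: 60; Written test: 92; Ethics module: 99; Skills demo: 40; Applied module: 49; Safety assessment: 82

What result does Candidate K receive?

Written test score 92 ≥ 40: minimum met.
Weighted total:
  Case study 70 × 0.14 = 9.8
  Oral exam 60 × 0.13 = 7.8
  Written test 92 × 0.19 = 17.48
  Ethics module 99 × 0.06 = 5.94
  Skills demo 40 × 0.09 = 3.6
  Applied module 49 × 0.33 = 16.17
  Safety assessment 82 × 0.06 = 4.92
Sum = 65.71
65.71 is ≥ 47 and < 66.5 → Developing

Developing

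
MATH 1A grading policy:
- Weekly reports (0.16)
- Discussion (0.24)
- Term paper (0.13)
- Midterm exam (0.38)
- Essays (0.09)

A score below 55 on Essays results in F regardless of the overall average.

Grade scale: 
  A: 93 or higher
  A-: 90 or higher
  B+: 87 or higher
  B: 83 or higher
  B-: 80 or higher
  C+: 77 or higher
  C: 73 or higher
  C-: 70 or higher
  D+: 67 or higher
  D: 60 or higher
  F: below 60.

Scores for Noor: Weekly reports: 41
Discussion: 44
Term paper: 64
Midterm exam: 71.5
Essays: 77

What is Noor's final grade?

F

Essays score 77 ≥ 55: minimum met.
Weighted total:
  Weekly reports 41 × 0.16 = 6.56
  Discussion 44 × 0.24 = 10.56
  Term paper 64 × 0.13 = 8.32
  Midterm exam 71.5 × 0.38 = 27.17
  Essays 77 × 0.09 = 6.93
Sum = 59.54
59.54 < 60 → F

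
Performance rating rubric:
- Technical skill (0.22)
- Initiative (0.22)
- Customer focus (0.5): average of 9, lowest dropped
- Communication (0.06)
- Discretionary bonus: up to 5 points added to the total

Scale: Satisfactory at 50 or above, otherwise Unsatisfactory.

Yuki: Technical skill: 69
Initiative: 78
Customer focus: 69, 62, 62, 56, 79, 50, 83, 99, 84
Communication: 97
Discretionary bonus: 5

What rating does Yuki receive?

Satisfactory

Customer focus: drop 50 → average of remaining 8 = 594/8 = 74.25
Weighted total:
  Technical skill 69 × 0.22 = 15.18
  Initiative 78 × 0.22 = 17.16
  Customer focus 74.25 × 0.5 = 37.125
  Communication 97 × 0.06 = 5.82
Sum = 75.285
Discretionary bonus: 75.285 + 5 = 80.285
80.285 ≥ 50 → Satisfactory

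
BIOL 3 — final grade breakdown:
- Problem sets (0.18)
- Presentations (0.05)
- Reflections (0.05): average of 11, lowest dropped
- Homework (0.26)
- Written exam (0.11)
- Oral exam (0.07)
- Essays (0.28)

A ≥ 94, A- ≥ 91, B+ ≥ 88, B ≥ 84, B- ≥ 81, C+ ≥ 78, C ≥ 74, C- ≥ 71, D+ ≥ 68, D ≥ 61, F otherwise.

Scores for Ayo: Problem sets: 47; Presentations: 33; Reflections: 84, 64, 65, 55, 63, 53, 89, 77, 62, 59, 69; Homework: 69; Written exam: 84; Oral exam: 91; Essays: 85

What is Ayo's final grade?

Reflections: drop 53 → average of remaining 10 = 687/10 = 68.7
Weighted total:
  Problem sets 47 × 0.18 = 8.46
  Presentations 33 × 0.05 = 1.65
  Reflections 68.7 × 0.05 = 3.435
  Homework 69 × 0.26 = 17.94
  Written exam 84 × 0.11 = 9.24
  Oral exam 91 × 0.07 = 6.37
  Essays 85 × 0.28 = 23.8
Sum = 70.895
70.895 is ≥ 68 and < 71 → D+

D+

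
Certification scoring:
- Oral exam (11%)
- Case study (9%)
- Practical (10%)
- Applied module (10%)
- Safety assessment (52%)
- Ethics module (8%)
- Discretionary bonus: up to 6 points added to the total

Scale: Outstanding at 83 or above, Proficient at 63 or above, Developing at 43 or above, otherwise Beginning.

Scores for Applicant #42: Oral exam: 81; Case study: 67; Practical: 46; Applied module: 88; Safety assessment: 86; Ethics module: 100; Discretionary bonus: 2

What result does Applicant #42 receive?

Outstanding

Weighted total:
  Oral exam 81 × 0.11 = 8.91
  Case study 67 × 0.09 = 6.03
  Practical 46 × 0.1 = 4.6
  Applied module 88 × 0.1 = 8.8
  Safety assessment 86 × 0.52 = 44.72
  Ethics module 100 × 0.08 = 8
Sum = 81.06
Discretionary bonus: 81.06 + 2 = 83.06
83.06 ≥ 83 → Outstanding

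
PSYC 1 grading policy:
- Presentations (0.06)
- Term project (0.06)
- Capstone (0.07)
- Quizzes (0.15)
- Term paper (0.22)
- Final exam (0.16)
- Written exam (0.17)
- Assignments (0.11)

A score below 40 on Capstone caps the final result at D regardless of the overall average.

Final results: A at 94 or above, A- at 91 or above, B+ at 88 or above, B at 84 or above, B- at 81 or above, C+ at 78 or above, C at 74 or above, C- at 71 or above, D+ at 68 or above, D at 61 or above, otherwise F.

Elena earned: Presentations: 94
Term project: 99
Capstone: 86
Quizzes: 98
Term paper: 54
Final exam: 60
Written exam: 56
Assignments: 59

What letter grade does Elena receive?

Capstone score 86 ≥ 40: minimum met.
Weighted total:
  Presentations 94 × 0.06 = 5.64
  Term project 99 × 0.06 = 5.94
  Capstone 86 × 0.07 = 6.02
  Quizzes 98 × 0.15 = 14.7
  Term paper 54 × 0.22 = 11.88
  Final exam 60 × 0.16 = 9.6
  Written exam 56 × 0.17 = 9.52
  Assignments 59 × 0.11 = 6.49
Sum = 69.79
69.79 is ≥ 68 and < 71 → D+

D+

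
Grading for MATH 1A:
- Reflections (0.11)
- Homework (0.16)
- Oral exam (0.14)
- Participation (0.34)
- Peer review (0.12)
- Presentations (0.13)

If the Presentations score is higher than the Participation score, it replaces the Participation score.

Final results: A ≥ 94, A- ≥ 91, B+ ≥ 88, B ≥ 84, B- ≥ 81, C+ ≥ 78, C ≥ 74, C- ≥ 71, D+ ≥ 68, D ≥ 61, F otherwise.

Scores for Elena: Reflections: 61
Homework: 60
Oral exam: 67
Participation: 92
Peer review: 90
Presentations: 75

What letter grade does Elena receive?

C

Presentations (75) ≤ Participation (92), so Participation stays at 92.
Weighted total:
  Reflections 61 × 0.11 = 6.71
  Homework 60 × 0.16 = 9.6
  Oral exam 67 × 0.14 = 9.38
  Participation 92 × 0.34 = 31.28
  Peer review 90 × 0.12 = 10.8
  Presentations 75 × 0.13 = 9.75
Sum = 77.52
77.52 is ≥ 74 and < 78 → C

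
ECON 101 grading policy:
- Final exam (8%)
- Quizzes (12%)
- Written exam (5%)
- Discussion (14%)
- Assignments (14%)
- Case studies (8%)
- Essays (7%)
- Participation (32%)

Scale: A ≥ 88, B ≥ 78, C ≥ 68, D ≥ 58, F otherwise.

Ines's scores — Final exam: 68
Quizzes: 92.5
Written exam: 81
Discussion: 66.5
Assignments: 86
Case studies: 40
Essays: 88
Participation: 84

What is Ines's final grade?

B

Weighted total:
  Final exam 68 × 0.08 = 5.44
  Quizzes 92.5 × 0.12 = 11.1
  Written exam 81 × 0.05 = 4.05
  Discussion 66.5 × 0.14 = 9.31
  Assignments 86 × 0.14 = 12.04
  Case studies 40 × 0.08 = 3.2
  Essays 88 × 0.07 = 6.16
  Participation 84 × 0.32 = 26.88
Sum = 78.18
78.18 is ≥ 78 and < 88 → B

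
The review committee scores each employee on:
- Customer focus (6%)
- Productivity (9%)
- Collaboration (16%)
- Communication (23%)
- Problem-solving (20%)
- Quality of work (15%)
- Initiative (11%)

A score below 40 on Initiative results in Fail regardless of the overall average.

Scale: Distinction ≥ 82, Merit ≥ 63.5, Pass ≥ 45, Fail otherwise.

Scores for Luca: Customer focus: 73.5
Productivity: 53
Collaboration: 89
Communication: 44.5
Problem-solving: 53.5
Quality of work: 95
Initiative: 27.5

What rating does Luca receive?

Initiative score 27.5 < 40: minimum not met.
Weighted total:
  Customer focus 73.5 × 0.06 = 4.41
  Productivity 53 × 0.09 = 4.77
  Collaboration 89 × 0.16 = 14.24
  Communication 44.5 × 0.23 = 10.235
  Problem-solving 53.5 × 0.2 = 10.7
  Quality of work 95 × 0.15 = 14.25
  Initiative 27.5 × 0.11 = 3.025
Sum = 61.63
Because the Initiative minimum was not met, the result is Fail.

Fail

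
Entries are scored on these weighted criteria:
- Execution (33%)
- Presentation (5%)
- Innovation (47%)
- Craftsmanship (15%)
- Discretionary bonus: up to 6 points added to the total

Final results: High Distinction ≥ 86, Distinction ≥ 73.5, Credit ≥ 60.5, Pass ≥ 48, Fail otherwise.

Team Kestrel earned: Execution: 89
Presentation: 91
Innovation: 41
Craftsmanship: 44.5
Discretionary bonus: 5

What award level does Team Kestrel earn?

Credit

Weighted total:
  Execution 89 × 0.33 = 29.37
  Presentation 91 × 0.05 = 4.55
  Innovation 41 × 0.47 = 19.27
  Craftsmanship 44.5 × 0.15 = 6.675
Sum = 59.865
Discretionary bonus: 59.865 + 5 = 64.865
64.865 is ≥ 60.5 and < 73.5 → Credit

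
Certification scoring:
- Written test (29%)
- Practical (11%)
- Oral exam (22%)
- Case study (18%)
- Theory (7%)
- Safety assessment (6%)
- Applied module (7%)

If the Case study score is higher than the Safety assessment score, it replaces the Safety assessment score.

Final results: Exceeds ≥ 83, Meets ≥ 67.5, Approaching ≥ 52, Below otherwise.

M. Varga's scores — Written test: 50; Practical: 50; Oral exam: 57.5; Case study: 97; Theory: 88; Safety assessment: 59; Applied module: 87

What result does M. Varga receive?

Meets

Case study (97) > Safety assessment (59), so Safety assessment counts as 97.
Weighted total:
  Written test 50 × 0.29 = 14.5
  Practical 50 × 0.11 = 5.5
  Oral exam 57.5 × 0.22 = 12.65
  Case study 97 × 0.18 = 17.46
  Theory 88 × 0.07 = 6.16
  Safety assessment 97 × 0.06 = 5.82
  Applied module 87 × 0.07 = 6.09
Sum = 68.18
68.18 is ≥ 67.5 and < 83 → Meets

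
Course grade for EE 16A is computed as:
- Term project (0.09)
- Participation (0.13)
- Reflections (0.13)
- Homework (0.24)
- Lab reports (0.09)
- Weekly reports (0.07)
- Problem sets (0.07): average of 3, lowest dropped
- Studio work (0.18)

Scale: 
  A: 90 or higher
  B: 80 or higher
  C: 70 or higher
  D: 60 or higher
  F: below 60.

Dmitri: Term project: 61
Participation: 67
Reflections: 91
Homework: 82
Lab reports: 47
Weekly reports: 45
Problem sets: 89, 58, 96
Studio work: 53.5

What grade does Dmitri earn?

D

Problem sets: drop 58 → average of remaining 2 = 185/2 = 92.5
Weighted total:
  Term project 61 × 0.09 = 5.49
  Participation 67 × 0.13 = 8.71
  Reflections 91 × 0.13 = 11.83
  Homework 82 × 0.24 = 19.68
  Lab reports 47 × 0.09 = 4.23
  Weekly reports 45 × 0.07 = 3.15
  Problem sets 92.5 × 0.07 = 6.475
  Studio work 53.5 × 0.18 = 9.63
Sum = 69.195
69.195 is ≥ 60 and < 70 → D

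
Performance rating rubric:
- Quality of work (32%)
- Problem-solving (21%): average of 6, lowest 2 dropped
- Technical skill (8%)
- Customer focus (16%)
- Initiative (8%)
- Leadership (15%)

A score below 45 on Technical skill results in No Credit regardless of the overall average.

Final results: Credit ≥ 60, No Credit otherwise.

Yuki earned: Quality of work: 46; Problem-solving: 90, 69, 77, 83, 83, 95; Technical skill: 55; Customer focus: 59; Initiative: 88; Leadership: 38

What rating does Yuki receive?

No Credit

Problem-solving: drop 69, 77 → average of remaining 4 = 351/4 = 87.75
Technical skill score 55 ≥ 45: minimum met.
Weighted total:
  Quality of work 46 × 0.32 = 14.72
  Problem-solving 87.75 × 0.21 = 18.4275
  Technical skill 55 × 0.08 = 4.4
  Customer focus 59 × 0.16 = 9.44
  Initiative 88 × 0.08 = 7.04
  Leadership 38 × 0.15 = 5.7
Sum = 59.7275
59.7275 < 60 → No Credit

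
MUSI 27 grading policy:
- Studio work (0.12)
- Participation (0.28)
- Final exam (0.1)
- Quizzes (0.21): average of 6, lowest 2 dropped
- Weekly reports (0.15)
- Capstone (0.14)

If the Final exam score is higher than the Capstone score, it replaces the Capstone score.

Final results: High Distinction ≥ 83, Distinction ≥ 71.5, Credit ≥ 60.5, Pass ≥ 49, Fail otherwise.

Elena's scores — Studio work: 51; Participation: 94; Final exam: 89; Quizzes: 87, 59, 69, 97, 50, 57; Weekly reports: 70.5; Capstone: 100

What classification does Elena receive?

Quizzes: drop 50, 57 → average of remaining 4 = 312/4 = 78
Final exam (89) ≤ Capstone (100), so Capstone stays at 100.
Weighted total:
  Studio work 51 × 0.12 = 6.12
  Participation 94 × 0.28 = 26.32
  Final exam 89 × 0.1 = 8.9
  Quizzes 78 × 0.21 = 16.38
  Weekly reports 70.5 × 0.15 = 10.575
  Capstone 100 × 0.14 = 14
Sum = 82.295
82.295 is ≥ 71.5 and < 83 → Distinction

Distinction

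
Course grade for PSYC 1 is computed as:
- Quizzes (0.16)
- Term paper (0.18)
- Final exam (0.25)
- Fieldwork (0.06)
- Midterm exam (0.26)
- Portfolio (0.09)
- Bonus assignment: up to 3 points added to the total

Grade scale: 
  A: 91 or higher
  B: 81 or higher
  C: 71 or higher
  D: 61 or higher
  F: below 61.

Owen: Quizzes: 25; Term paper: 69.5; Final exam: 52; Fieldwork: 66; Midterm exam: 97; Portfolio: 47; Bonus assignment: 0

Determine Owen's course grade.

D

Weighted total:
  Quizzes 25 × 0.16 = 4
  Term paper 69.5 × 0.18 = 12.51
  Final exam 52 × 0.25 = 13
  Fieldwork 66 × 0.06 = 3.96
  Midterm exam 97 × 0.26 = 25.22
  Portfolio 47 × 0.09 = 4.23
Sum = 62.92
Bonus assignment: 62.92 + 0 = 62.92
62.92 is ≥ 61 and < 71 → D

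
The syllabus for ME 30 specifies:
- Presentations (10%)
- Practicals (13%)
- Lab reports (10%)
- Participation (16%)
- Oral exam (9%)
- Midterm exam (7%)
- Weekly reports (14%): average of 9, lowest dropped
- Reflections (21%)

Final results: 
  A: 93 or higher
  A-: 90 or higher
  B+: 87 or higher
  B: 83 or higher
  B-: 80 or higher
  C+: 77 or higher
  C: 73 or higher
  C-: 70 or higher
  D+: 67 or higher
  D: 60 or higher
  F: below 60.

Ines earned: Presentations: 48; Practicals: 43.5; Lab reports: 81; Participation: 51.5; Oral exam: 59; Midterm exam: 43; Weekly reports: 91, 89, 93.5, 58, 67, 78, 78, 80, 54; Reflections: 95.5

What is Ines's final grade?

Weekly reports: drop 54 → average of remaining 8 = 634.5/8 = 79.3125
Weighted total:
  Presentations 48 × 0.1 = 4.8
  Practicals 43.5 × 0.13 = 5.655
  Lab reports 81 × 0.1 = 8.1
  Participation 51.5 × 0.16 = 8.24
  Oral exam 59 × 0.09 = 5.31
  Midterm exam 43 × 0.07 = 3.01
  Weekly reports 79.3125 × 0.14 = 11.10375
  Reflections 95.5 × 0.21 = 20.055
Sum = 66.27375
66.27375 is ≥ 60 and < 67 → D

D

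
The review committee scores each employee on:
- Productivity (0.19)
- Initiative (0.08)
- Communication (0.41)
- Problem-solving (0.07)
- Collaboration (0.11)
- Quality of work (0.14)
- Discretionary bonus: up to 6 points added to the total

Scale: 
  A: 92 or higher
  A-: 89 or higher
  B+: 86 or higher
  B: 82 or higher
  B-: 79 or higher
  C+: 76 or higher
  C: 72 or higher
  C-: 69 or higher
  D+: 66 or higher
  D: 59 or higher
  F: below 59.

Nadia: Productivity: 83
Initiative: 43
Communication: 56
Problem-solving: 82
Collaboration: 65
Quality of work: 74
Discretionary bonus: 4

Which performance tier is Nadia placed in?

Weighted total:
  Productivity 83 × 0.19 = 15.77
  Initiative 43 × 0.08 = 3.44
  Communication 56 × 0.41 = 22.96
  Problem-solving 82 × 0.07 = 5.74
  Collaboration 65 × 0.11 = 7.15
  Quality of work 74 × 0.14 = 10.36
Sum = 65.42
Discretionary bonus: 65.42 + 4 = 69.42
69.42 is ≥ 69 and < 72 → C-

C-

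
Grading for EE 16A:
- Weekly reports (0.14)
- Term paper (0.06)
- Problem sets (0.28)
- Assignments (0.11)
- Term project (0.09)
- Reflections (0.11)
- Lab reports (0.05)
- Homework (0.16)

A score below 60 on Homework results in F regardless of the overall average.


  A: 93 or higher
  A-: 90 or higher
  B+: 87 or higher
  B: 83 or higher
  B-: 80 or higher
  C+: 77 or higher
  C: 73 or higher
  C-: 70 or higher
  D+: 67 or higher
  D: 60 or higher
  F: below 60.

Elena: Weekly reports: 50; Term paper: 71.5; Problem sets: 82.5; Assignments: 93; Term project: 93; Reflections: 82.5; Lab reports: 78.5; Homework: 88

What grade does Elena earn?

Homework score 88 ≥ 60: minimum met.
Weighted total:
  Weekly reports 50 × 0.14 = 7
  Term paper 71.5 × 0.06 = 4.29
  Problem sets 82.5 × 0.28 = 23.1
  Assignments 93 × 0.11 = 10.23
  Term project 93 × 0.09 = 8.37
  Reflections 82.5 × 0.11 = 9.075
  Lab reports 78.5 × 0.05 = 3.925
  Homework 88 × 0.16 = 14.08
Sum = 80.07
80.07 is ≥ 80 and < 83 → B-

B-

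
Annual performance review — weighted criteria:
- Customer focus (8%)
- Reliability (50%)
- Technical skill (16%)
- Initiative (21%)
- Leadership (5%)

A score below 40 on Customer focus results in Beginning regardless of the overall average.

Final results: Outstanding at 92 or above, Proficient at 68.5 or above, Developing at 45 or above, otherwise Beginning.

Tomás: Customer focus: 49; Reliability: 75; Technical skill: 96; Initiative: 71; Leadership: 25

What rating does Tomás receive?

Customer focus score 49 ≥ 40: minimum met.
Weighted total:
  Customer focus 49 × 0.08 = 3.92
  Reliability 75 × 0.5 = 37.5
  Technical skill 96 × 0.16 = 15.36
  Initiative 71 × 0.21 = 14.91
  Leadership 25 × 0.05 = 1.25
Sum = 72.94
72.94 is ≥ 68.5 and < 92 → Proficient

Proficient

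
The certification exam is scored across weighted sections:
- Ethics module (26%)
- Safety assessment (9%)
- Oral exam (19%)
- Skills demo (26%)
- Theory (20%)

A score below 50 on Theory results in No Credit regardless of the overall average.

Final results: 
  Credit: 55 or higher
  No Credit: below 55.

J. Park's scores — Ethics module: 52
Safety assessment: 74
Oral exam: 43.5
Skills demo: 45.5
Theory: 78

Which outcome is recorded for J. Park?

Credit

Theory score 78 ≥ 50: minimum met.
Weighted total:
  Ethics module 52 × 0.26 = 13.52
  Safety assessment 74 × 0.09 = 6.66
  Oral exam 43.5 × 0.19 = 8.265
  Skills demo 45.5 × 0.26 = 11.83
  Theory 78 × 0.2 = 15.6
Sum = 55.875
55.875 ≥ 55 → Credit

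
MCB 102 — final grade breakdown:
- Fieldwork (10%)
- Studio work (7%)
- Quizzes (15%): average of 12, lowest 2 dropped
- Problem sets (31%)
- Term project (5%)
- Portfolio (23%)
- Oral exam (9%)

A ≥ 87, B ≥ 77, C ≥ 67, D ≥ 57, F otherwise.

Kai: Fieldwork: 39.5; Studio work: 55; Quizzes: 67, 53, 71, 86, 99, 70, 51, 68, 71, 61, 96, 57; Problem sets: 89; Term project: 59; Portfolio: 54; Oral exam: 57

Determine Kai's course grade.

Quizzes: drop 51, 53 → average of remaining 10 = 746/10 = 74.6
Weighted total:
  Fieldwork 39.5 × 0.1 = 3.95
  Studio work 55 × 0.07 = 3.85
  Quizzes 74.6 × 0.15 = 11.19
  Problem sets 89 × 0.31 = 27.59
  Term project 59 × 0.05 = 2.95
  Portfolio 54 × 0.23 = 12.42
  Oral exam 57 × 0.09 = 5.13
Sum = 67.08
67.08 is ≥ 67 and < 77 → C

C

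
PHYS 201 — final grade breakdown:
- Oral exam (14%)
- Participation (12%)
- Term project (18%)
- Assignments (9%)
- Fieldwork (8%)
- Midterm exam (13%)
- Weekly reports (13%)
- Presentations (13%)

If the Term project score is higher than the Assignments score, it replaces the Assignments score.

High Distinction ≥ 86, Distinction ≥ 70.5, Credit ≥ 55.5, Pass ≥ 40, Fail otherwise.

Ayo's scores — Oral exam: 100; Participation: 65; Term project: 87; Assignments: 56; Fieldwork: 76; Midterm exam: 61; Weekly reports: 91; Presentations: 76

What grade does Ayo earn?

Distinction

Term project (87) > Assignments (56), so Assignments counts as 87.
Weighted total:
  Oral exam 100 × 0.14 = 14
  Participation 65 × 0.12 = 7.8
  Term project 87 × 0.18 = 15.66
  Assignments 87 × 0.09 = 7.83
  Fieldwork 76 × 0.08 = 6.08
  Midterm exam 61 × 0.13 = 7.93
  Weekly reports 91 × 0.13 = 11.83
  Presentations 76 × 0.13 = 9.88
Sum = 81.01
81.01 is ≥ 70.5 and < 86 → Distinction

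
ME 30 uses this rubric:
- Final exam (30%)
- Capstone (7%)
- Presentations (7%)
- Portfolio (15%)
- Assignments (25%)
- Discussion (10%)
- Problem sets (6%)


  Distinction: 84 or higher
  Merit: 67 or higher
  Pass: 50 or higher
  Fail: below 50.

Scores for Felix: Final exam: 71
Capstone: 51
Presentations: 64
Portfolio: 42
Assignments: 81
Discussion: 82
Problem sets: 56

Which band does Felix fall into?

Merit

Weighted total:
  Final exam 71 × 0.3 = 21.3
  Capstone 51 × 0.07 = 3.57
  Presentations 64 × 0.07 = 4.48
  Portfolio 42 × 0.15 = 6.3
  Assignments 81 × 0.25 = 20.25
  Discussion 82 × 0.1 = 8.2
  Problem sets 56 × 0.06 = 3.36
Sum = 67.46
67.46 is ≥ 67 and < 84 → Merit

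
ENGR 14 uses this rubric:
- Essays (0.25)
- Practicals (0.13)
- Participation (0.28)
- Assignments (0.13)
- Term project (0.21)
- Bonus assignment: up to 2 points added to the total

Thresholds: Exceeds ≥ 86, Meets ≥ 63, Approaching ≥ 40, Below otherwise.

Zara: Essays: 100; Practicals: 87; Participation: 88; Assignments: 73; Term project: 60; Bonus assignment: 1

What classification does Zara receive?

Weighted total:
  Essays 100 × 0.25 = 25
  Practicals 87 × 0.13 = 11.31
  Participation 88 × 0.28 = 24.64
  Assignments 73 × 0.13 = 9.49
  Term project 60 × 0.21 = 12.6
Sum = 83.04
Bonus assignment: 83.04 + 1 = 84.04
84.04 is ≥ 63 and < 86 → Meets

Meets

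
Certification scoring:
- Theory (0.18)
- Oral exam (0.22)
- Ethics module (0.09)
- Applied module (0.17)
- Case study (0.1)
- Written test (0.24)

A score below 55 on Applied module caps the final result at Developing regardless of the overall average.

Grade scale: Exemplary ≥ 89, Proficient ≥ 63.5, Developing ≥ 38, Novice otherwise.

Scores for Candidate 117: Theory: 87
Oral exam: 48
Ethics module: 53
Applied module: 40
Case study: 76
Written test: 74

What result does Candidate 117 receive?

Developing

Applied module score 40 < 55: minimum not met.
Weighted total:
  Theory 87 × 0.18 = 15.66
  Oral exam 48 × 0.22 = 10.56
  Ethics module 53 × 0.09 = 4.77
  Applied module 40 × 0.17 = 6.8
  Case study 76 × 0.1 = 7.6
  Written test 74 × 0.24 = 17.76
Sum = 63.15
63.15 would be Developing; cap at Developing applies → Developing.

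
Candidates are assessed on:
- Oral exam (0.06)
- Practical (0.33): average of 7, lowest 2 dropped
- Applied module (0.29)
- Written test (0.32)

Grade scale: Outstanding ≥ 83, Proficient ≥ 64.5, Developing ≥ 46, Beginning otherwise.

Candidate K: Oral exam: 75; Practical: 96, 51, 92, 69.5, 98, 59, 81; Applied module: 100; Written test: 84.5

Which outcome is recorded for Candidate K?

Outstanding

Practical: drop 51, 59 → average of remaining 5 = 436.5/5 = 87.3
Weighted total:
  Oral exam 75 × 0.06 = 4.5
  Practical 87.3 × 0.33 = 28.809
  Applied module 100 × 0.29 = 29
  Written test 84.5 × 0.32 = 27.04
Sum = 89.349
89.349 ≥ 83 → Outstanding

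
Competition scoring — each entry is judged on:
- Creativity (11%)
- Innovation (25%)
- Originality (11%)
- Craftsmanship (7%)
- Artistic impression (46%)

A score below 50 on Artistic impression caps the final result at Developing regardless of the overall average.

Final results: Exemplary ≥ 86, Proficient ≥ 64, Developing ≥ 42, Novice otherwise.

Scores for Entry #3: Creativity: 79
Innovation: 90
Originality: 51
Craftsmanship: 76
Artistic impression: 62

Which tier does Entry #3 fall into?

Artistic impression score 62 ≥ 50: minimum met.
Weighted total:
  Creativity 79 × 0.11 = 8.69
  Innovation 90 × 0.25 = 22.5
  Originality 51 × 0.11 = 5.61
  Craftsmanship 76 × 0.07 = 5.32
  Artistic impression 62 × 0.46 = 28.52
Sum = 70.64
70.64 is ≥ 64 and < 86 → Proficient

Proficient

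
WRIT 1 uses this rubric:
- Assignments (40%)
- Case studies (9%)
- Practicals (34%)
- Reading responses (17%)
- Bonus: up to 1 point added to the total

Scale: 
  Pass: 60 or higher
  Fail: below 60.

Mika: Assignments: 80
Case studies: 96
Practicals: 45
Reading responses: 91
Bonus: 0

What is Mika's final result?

Pass

Weighted total:
  Assignments 80 × 0.4 = 32
  Case studies 96 × 0.09 = 8.64
  Practicals 45 × 0.34 = 15.3
  Reading responses 91 × 0.17 = 15.47
Sum = 71.41
Bonus: 71.41 + 0 = 71.41
71.41 ≥ 60 → Pass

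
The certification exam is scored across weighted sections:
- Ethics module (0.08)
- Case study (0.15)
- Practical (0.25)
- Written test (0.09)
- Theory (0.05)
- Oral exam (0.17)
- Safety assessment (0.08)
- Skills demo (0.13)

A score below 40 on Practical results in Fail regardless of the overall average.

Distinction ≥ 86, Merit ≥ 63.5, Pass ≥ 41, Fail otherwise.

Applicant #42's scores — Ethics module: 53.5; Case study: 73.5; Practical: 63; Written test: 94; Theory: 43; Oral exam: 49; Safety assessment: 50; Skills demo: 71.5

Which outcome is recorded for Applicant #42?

Pass

Practical score 63 ≥ 40: minimum met.
Weighted total:
  Ethics module 53.5 × 0.08 = 4.28
  Case study 73.5 × 0.15 = 11.025
  Practical 63 × 0.25 = 15.75
  Written test 94 × 0.09 = 8.46
  Theory 43 × 0.05 = 2.15
  Oral exam 49 × 0.17 = 8.33
  Safety assessment 50 × 0.08 = 4
  Skills demo 71.5 × 0.13 = 9.295
Sum = 63.29
63.29 is ≥ 41 and < 63.5 → Pass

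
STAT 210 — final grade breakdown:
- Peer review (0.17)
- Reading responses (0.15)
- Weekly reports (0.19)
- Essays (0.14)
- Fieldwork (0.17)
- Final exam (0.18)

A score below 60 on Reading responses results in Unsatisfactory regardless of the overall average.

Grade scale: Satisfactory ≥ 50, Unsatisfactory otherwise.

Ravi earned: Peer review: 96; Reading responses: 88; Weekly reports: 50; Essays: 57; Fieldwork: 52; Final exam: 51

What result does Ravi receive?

Reading responses score 88 ≥ 60: minimum met.
Weighted total:
  Peer review 96 × 0.17 = 16.32
  Reading responses 88 × 0.15 = 13.2
  Weekly reports 50 × 0.19 = 9.5
  Essays 57 × 0.14 = 7.98
  Fieldwork 52 × 0.17 = 8.84
  Final exam 51 × 0.18 = 9.18
Sum = 65.02
65.02 ≥ 50 → Satisfactory

Satisfactory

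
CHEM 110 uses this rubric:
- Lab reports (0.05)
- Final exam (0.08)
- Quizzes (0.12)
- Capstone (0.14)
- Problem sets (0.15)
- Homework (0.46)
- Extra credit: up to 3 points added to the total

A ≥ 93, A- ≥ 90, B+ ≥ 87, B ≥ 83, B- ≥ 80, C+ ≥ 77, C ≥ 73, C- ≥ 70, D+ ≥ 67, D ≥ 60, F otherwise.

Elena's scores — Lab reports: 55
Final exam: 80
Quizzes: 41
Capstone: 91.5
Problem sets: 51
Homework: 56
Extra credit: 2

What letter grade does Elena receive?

Weighted total:
  Lab reports 55 × 0.05 = 2.75
  Final exam 80 × 0.08 = 6.4
  Quizzes 41 × 0.12 = 4.92
  Capstone 91.5 × 0.14 = 12.81
  Problem sets 51 × 0.15 = 7.65
  Homework 56 × 0.46 = 25.76
Sum = 60.29
Extra credit: 60.29 + 2 = 62.29
62.29 is ≥ 60 and < 67 → D

D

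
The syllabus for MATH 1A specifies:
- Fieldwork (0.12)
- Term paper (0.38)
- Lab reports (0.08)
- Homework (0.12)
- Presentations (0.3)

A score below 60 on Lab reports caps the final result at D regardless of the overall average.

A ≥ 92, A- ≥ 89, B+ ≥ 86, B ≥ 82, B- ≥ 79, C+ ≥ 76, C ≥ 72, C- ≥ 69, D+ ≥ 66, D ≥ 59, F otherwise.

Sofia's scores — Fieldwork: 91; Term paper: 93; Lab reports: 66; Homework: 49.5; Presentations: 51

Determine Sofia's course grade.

Lab reports score 66 ≥ 60: minimum met.
Weighted total:
  Fieldwork 91 × 0.12 = 10.92
  Term paper 93 × 0.38 = 35.34
  Lab reports 66 × 0.08 = 5.28
  Homework 49.5 × 0.12 = 5.94
  Presentations 51 × 0.3 = 15.3
Sum = 72.78
72.78 is ≥ 72 and < 76 → C

C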